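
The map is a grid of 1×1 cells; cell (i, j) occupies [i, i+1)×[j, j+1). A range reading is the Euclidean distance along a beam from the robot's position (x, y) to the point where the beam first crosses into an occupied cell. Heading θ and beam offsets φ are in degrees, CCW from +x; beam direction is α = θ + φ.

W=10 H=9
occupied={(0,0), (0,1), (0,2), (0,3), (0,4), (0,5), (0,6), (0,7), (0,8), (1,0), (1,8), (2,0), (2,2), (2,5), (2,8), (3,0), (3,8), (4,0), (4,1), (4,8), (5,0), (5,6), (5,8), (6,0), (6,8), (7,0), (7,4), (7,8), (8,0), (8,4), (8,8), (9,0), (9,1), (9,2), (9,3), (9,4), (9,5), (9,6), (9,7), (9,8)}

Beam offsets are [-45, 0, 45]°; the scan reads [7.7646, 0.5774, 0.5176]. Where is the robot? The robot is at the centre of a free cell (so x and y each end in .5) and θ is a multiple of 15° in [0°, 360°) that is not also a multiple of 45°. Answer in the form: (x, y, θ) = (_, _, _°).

Candidates: 50 free-cell centres × 16 headings = 800 poses. Raycast each; keep the one whose scan matches to 4 dp.
  (5.5, 5.5, 300°): beam 1 = 3.6235 ≠ 7.7646 ✗
  (2.5, 7.5, 165°): beam 1 = 0.5774 ≠ 7.7646 ✗
  (3.5, 7.5, 120°): beam 1 = 0.5176 ≠ 7.7646 ✗
  (8.5, 6.5, 300°): beam 1 = 1.5529 ≠ 7.7646 ✗
  (1.5, 5.5, 240°): beam 1 = 0.5176 ≠ 7.7646 ✗
  …
  (8.5, 5.5, 240°): r_1=7.7646, r_2=0.5774, r_3=0.5176 — all match ✓
No second candidate reproduces the full scan.

(x, y, θ) = (8.5, 5.5, 240°)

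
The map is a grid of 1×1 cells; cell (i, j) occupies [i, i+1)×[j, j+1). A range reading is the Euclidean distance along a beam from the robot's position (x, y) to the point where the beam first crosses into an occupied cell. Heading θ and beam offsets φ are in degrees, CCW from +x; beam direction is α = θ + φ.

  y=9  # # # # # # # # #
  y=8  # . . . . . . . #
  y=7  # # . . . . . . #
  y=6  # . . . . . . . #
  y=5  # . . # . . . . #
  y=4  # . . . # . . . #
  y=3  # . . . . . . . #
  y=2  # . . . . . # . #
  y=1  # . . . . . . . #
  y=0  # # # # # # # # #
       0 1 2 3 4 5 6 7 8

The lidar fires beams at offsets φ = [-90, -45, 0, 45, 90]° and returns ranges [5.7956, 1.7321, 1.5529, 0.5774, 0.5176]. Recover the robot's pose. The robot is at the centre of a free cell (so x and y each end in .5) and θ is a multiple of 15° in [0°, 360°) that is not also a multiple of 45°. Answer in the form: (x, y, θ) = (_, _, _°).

(x, y, θ) = (6.5, 8.5, 15°)

Candidates: 52 free-cell centres × 16 headings = 832 poses. Raycast each; keep the one whose scan matches to 4 dp.
  (5.5, 4.5, 330°): beam 1 = 4.0415 ≠ 5.7956 ✗
  (1.5, 5.5, 330°): beam 1 = 1.0000 ≠ 5.7956 ✗
  (3.5, 7.5, 345°): beam 1 = 1.5529 ≠ 5.7956 ✗
  …
  (6.5, 8.5, 15°): r_1=5.7956, r_2=1.7321, r_3=1.5529, r_4=0.5774, r_5=0.5176 — all match ✓
Only this pose fits every beam.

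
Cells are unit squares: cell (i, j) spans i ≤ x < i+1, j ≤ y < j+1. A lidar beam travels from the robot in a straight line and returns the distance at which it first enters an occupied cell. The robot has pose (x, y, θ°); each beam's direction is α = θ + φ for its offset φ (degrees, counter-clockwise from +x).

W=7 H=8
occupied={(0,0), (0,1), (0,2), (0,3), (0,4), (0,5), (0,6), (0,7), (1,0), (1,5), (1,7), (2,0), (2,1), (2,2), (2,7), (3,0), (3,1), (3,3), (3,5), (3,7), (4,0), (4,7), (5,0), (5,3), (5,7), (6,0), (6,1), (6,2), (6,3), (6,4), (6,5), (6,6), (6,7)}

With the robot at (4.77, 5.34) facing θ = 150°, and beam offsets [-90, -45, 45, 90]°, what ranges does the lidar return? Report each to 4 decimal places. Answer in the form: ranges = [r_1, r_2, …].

beam 1: φ=-90°, α=60°
  direction (0.5000, 0.8660); cell (4,5); t to first gridline: x 0.4600, y 0.7621 (then +2.0000 / +1.1547)
    (5,5) via x @ 0.4600
    (5,6) via y @ 0.7621
    (5,7) via y @ 1.9168  # hit
  → r_1 = 1.9168
beam 2: φ=-45°, α=105°
  direction (-0.2588, 0.9659); cell (4,5); t to first gridline: x 2.9751, y 0.6833 (then +3.8637 / +1.0353)
    (4,6) via y @ 0.6833
    (4,7) via y @ 1.7186  # hit
  → r_2 = 1.7186
beam 3: φ=45°, α=195°
  direction (-0.9659, -0.2588); cell (4,5); t to first gridline: x 0.7972, y 1.3137 (then +1.0353 / +3.8637)
    (3,5) via x @ 0.7972  # hit
  → r_3 = 0.7972
beam 4: φ=90°, α=240°
  direction (-0.5000, -0.8660); cell (4,5); t to first gridline: x 1.5400, y 0.3926 (then +2.0000 / +1.1547)
    (4,4) via y @ 0.3926
    (3,4) via x @ 1.5400
    (3,3) via y @ 1.5473  # hit
  → r_4 = 1.5473

ranges = [1.9168, 1.7186, 0.7972, 1.5473]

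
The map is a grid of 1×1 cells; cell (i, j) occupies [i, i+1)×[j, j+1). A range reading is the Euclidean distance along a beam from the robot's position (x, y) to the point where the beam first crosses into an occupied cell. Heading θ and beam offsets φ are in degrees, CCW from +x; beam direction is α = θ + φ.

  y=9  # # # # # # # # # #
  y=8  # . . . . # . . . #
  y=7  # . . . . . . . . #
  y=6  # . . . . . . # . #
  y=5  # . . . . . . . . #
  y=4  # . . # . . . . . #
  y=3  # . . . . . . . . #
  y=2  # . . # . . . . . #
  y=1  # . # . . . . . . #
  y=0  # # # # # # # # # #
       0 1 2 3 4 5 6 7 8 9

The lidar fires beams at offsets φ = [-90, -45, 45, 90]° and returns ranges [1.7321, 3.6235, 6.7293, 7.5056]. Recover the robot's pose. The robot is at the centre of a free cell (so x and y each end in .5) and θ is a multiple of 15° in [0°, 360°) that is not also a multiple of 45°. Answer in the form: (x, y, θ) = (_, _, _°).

Enumerate (i+0.5, j+0.5, θ) over the 59 free cells and 16 admissible headings. For each, cast all 4 beams and compare to the given ranges.
  (8.5, 4.5, 210°): beam 2 = 7.7646 ≠ 3.6235 ✗
  (1.5, 5.5, 195°): beam 1 = 1.9319 ≠ 1.7321 ✗
  (6.5, 6.5, 330°): beam 1 = 5.0000 ≠ 1.7321 ✗
  …
  (5.5, 2.5, 30°): r_1=1.7321, r_2=3.6235, r_3=6.7293, r_4=7.5056 — all match ✓
Only this pose fits every beam.

(x, y, θ) = (5.5, 2.5, 30°)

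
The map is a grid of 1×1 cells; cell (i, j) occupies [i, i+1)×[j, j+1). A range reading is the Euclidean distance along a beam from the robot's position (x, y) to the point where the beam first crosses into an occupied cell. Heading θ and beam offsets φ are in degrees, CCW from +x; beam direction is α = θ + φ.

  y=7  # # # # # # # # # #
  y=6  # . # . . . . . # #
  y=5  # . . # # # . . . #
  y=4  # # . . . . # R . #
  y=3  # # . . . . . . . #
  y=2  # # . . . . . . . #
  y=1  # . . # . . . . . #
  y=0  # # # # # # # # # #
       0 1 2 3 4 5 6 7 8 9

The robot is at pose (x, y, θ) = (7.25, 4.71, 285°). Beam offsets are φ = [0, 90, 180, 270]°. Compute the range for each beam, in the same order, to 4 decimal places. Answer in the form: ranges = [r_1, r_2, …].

ranges = [3.8409, 1.8117, 2.3708, 0.2588]

beam 1: φ=0°, α=285°
  direction (0.2588, -0.9659); cell (7,4); t to first gridline: x 2.8978, y 0.7350 (then +3.8637 / +1.0353)
    (7,3) via y @ 0.7350
    (7,2) via y @ 1.7703
    (7,1) via y @ 2.8056
    (8,1) via x @ 2.8978
    (8,0) via y @ 3.8409  # hit
  → r_1 = 3.8409
beam 2: φ=90°, α=15°
  direction (0.9659, 0.2588); cell (7,4); t to first gridline: x 0.7765, y 1.1205 (then +1.0353 / +3.8637)
    (8,4) via x @ 0.7765
    (8,5) via y @ 1.1205
    (9,5) via x @ 1.8117  # hit
  → r_2 = 1.8117
beam 3: φ=180°, α=105°
  direction (-0.2588, 0.9659); cell (7,4); t to first gridline: x 0.9659, y 0.3002 (then +3.8637 / +1.0353)
    (7,5) via y @ 0.3002
    (6,5) via x @ 0.9659
    (6,6) via y @ 1.3355
    (6,7) via y @ 2.3708  # hit
  → r_3 = 2.3708
beam 4: φ=270°, α=195°
  direction (-0.9659, -0.2588); cell (7,4); t to first gridline: x 0.2588, y 2.7432 (then +1.0353 / +3.8637)
    (6,4) via x @ 0.2588  # hit
  → r_4 = 0.2588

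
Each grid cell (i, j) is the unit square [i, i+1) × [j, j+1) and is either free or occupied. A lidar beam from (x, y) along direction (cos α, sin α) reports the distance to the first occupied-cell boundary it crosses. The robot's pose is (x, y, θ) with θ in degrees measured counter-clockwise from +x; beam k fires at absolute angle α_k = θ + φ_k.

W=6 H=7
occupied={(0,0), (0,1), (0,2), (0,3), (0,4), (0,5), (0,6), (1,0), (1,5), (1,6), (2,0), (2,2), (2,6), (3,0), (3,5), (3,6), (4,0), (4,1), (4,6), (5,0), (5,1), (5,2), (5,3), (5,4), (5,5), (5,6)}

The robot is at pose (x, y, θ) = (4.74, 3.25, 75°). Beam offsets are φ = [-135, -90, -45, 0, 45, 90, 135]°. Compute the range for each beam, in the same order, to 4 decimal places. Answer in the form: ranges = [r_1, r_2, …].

beam 1: φ=-135°, α=300°
  d=(0.5000,-0.8660)  start (4,3)  tX=0.5200 tY=0.2887  stride 1/|dx|=2.0000 1/|dy|=1.1547
    cross y-line → (4,2), t=0.2887
    cross x-line → (5,2), t=0.5200 (wall)
  → r_1 = 0.5200
beam 2: φ=-90°, α=345°
  d=(0.9659,-0.2588)  start (4,3)  tX=0.2692 tY=0.9659  stride 1/|dx|=1.0353 1/|dy|=3.8637
    cross x-line → (5,3), t=0.2692 (wall)
  → r_2 = 0.2692
beam 3: φ=-45°, α=30°
  d=(0.8660,0.5000)  start (4,3)  tX=0.3002 tY=1.5000  stride 1/|dx|=1.1547 1/|dy|=2.0000
    cross x-line → (5,3), t=0.3002 (wall)
  → r_3 = 0.3002
beam 4: φ=0°, α=75°
  d=(0.2588,0.9659)  start (4,3)  tX=1.0046 tY=0.7765  stride 1/|dx|=3.8637 1/|dy|=1.0353
    cross y-line → (4,4), t=0.7765
    cross x-line → (5,4), t=1.0046 (wall)
  → r_4 = 1.0046
beam 5: φ=45°, α=120°
  d=(-0.5000,0.8660)  start (4,3)  tX=1.4800 tY=0.8660  stride 1/|dx|=2.0000 1/|dy|=1.1547
    cross y-line → (4,4), t=0.8660
    cross x-line → (3,4), t=1.4800
    cross y-line → (3,5), t=2.0207 (wall)
  → r_5 = 2.0207
beam 6: φ=90°, α=165°
  d=(-0.9659,0.2588)  start (4,3)  tX=0.7661 tY=2.8978  stride 1/|dx|=1.0353 1/|dy|=3.8637
    cross x-line → (3,3), t=0.7661
    cross x-line → (2,3), t=1.8014
    cross x-line → (1,3), t=2.8367
    cross y-line → (1,4), t=2.8978
    cross x-line → (0,4), t=3.8719 (wall)
  → r_6 = 3.8719
beam 7: φ=135°, α=210°
  d=(-0.8660,-0.5000)  start (4,3)  tX=0.8545 tY=0.5000  stride 1/|dx|=1.1547 1/|dy|=2.0000
    cross y-line → (4,2), t=0.5000
    cross x-line → (3,2), t=0.8545
    cross x-line → (2,2), t=2.0092 (wall)
  → r_7 = 2.0092

ranges = [0.5200, 0.2692, 0.3002, 1.0046, 2.0207, 3.8719, 2.0092]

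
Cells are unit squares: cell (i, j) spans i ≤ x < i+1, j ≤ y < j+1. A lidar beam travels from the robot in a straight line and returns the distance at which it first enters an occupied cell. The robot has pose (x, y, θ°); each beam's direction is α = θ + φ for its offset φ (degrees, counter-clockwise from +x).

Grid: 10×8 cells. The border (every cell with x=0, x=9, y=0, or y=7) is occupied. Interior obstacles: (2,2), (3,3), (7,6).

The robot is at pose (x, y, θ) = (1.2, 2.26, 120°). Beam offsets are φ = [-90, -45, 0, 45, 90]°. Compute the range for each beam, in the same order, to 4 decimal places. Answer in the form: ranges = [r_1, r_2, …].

ranges = [0.9238, 4.9072, 0.4000, 0.2071, 0.2309]

beam 1: φ=-90°, α=30°
  cosα=0.8660 sinα=0.5000 | (1,2) | tMaxX 0.9238 tMaxY 1.4800 | tΔX 1.1547 tΔY 2.0000
    t=0.9238 [x] (2,2) — stop
  → r_1 = 0.9238
beam 2: φ=-45°, α=75°
  cosα=0.2588 sinα=0.9659 | (1,2) | tMaxX 3.0910 tMaxY 0.7661 | tΔX 3.8637 tΔY 1.0353
    t=0.7661 [y] (1,3)
    t=1.8014 [y] (1,4)
    t=2.8367 [y] (1,5)
    t=3.0910 [x] (2,5)
    t=3.8719 [y] (2,6)
    t=4.9072 [y] (2,7) — stop
  → r_2 = 4.9072
beam 3: φ=0°, α=120°
  cosα=-0.5000 sinα=0.8660 | (1,2) | tMaxX 0.4000 tMaxY 0.8545 | tΔX 2.0000 tΔY 1.1547
    t=0.4000 [x] (0,2) — stop
  → r_3 = 0.4000
beam 4: φ=45°, α=165°
  cosα=-0.9659 sinα=0.2588 | (1,2) | tMaxX 0.2071 tMaxY 2.8591 | tΔX 1.0353 tΔY 3.8637
    t=0.2071 [x] (0,2) — stop
  → r_4 = 0.2071
beam 5: φ=90°, α=210°
  cosα=-0.8660 sinα=-0.5000 | (1,2) | tMaxX 0.2309 tMaxY 0.5200 | tΔX 1.1547 tΔY 2.0000
    t=0.2309 [x] (0,2) — stop
  → r_5 = 0.2309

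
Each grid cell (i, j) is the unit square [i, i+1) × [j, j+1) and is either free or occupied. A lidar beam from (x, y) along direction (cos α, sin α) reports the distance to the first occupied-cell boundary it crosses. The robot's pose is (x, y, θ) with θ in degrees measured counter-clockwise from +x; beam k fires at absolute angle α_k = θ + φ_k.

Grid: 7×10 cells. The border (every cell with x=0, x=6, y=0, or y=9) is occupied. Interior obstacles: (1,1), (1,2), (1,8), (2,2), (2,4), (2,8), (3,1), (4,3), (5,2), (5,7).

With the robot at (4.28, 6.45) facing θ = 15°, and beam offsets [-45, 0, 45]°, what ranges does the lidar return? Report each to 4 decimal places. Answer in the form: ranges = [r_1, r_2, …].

ranges = [1.9861, 1.7807, 1.4400]

beam 1: φ=-45°, α=330°
  dir = (cos 330°, sin 330°) = (0.8660, -0.5000); from cell (4,6)
  next x-line at t=0.8314, next y-line at t=0.9000; Δt_x=1.1547, Δt_y=2.0000
    x: enter (5,6) at t=0.8314
    y: enter (5,5) at t=0.9000
    x: enter (6,5) at t=1.9861 ← occupied
  → r_1 = 1.9861
beam 2: φ=0°, α=15°
  dir = (cos 15°, sin 15°) = (0.9659, 0.2588); from cell (4,6)
  next x-line at t=0.7454, next y-line at t=2.1250; Δt_x=1.0353, Δt_y=3.8637
    x: enter (5,6) at t=0.7454
    x: enter (6,6) at t=1.7807 ← occupied
  → r_2 = 1.7807
beam 3: φ=45°, α=60°
  dir = (cos 60°, sin 60°) = (0.5000, 0.8660); from cell (4,6)
  next x-line at t=1.4400, next y-line at t=0.6351; Δt_x=2.0000, Δt_y=1.1547
    y: enter (4,7) at t=0.6351
    x: enter (5,7) at t=1.4400 ← occupied
  → r_3 = 1.4400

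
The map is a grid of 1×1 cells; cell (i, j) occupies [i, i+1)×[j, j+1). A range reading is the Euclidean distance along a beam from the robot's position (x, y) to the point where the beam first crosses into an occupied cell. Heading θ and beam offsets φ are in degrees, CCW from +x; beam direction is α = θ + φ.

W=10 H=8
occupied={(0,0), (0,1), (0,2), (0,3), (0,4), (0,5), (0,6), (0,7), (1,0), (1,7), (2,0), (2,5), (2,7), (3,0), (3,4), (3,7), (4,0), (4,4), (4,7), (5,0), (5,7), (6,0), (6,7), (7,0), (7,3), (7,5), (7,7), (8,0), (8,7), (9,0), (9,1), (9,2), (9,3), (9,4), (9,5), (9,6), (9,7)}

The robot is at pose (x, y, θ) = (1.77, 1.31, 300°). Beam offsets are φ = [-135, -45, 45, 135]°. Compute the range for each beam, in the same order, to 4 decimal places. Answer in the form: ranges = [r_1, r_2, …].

beam 1: φ=-135°, α=165°
  d=(-0.9659,0.2588)  start (1,1)  tX=0.7972 tY=2.6660  stride 1/|dx|=1.0353 1/|dy|=3.8637
    cross x-line → (0,1), t=0.7972 (wall)
  → r_1 = 0.7972
beam 2: φ=-45°, α=255°
  d=(-0.2588,-0.9659)  start (1,1)  tX=2.9751 tY=0.3209  stride 1/|dx|=3.8637 1/|dy|=1.0353
    cross y-line → (1,0), t=0.3209 (wall)
  → r_2 = 0.3209
beam 3: φ=45°, α=345°
  d=(0.9659,-0.2588)  start (1,1)  tX=0.2381 tY=1.1977  stride 1/|dx|=1.0353 1/|dy|=3.8637
    cross x-line → (2,1), t=0.2381
    cross y-line → (2,0), t=1.1977 (wall)
  → r_3 = 1.1977
beam 4: φ=135°, α=75°
  d=(0.2588,0.9659)  start (1,1)  tX=0.8887 tY=0.7143  stride 1/|dx|=3.8637 1/|dy|=1.0353
    cross y-line → (1,2), t=0.7143
    cross x-line → (2,2), t=0.8887
    cross y-line → (2,3), t=1.7496
    cross y-line → (2,4), t=2.7849
    cross y-line → (2,5), t=3.8202 (wall)
  → r_4 = 3.8202

ranges = [0.7972, 0.3209, 1.1977, 3.8202]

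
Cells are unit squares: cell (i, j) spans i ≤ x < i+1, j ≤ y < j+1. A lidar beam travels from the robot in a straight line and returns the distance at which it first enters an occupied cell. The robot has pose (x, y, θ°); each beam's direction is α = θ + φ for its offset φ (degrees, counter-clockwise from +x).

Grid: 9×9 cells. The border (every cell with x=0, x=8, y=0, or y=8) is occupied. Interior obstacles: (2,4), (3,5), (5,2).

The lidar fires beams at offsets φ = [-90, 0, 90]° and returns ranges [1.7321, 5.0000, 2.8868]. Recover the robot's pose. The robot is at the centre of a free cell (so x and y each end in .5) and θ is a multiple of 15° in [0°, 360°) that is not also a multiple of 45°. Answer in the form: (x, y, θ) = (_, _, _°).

(x, y, θ) = (5.5, 6.5, 300°)

The pose lattice has 46·16 = 736 candidates. Test each by forward raycasting.
  (4.5, 6.5, 240°): beam 1 = 3.0000 ≠ 1.7321 ✗
  (3.5, 1.5, 120°): beam 2 = 2.8868 ≠ 5.0000 ✗
  (6.5, 3.5, 165°): beam 1 = 4.6587 ≠ 1.7321 ✗
  (7.5, 7.5, 255°): beam 1 = 1.9319 ≠ 1.7321 ✗
  (6.5, 4.5, 15°): beam 1 = 3.6235 ≠ 1.7321 ✗
  …
  (5.5, 6.5, 300°): r_1=1.7321, r_2=5.0000, r_3=2.8868 — all match ✓
Unique over the lattice → pose = (5.5, 6.5, 300°).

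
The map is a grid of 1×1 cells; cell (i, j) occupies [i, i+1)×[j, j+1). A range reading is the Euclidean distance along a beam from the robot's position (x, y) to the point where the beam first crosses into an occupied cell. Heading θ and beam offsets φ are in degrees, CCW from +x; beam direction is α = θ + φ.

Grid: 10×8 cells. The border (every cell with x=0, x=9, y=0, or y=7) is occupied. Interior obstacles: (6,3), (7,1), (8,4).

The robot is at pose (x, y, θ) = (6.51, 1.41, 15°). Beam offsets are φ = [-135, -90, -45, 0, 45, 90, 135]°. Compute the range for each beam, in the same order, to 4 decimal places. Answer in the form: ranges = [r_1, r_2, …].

beam 1: φ=-135°, α=240°
  d=(-0.5000,-0.8660)  start (6,1)  tX=1.0200 tY=0.4734  stride 1/|dx|=2.0000 1/|dy|=1.1547
    cross y-line → (6,0), t=0.4734 (wall)
  → r_1 = 0.4734
beam 2: φ=-90°, α=285°
  d=(0.2588,-0.9659)  start (6,1)  tX=1.8932 tY=0.4245  stride 1/|dx|=3.8637 1/|dy|=1.0353
    cross y-line → (6,0), t=0.4245 (wall)
  → r_2 = 0.4245
beam 3: φ=-45°, α=330°
  d=(0.8660,-0.5000)  start (6,1)  tX=0.5658 tY=0.8200  stride 1/|dx|=1.1547 1/|dy|=2.0000
    cross x-line → (7,1), t=0.5658 (wall)
  → r_3 = 0.5658
beam 4: φ=0°, α=15°
  d=(0.9659,0.2588)  start (6,1)  tX=0.5073 tY=2.2796  stride 1/|dx|=1.0353 1/|dy|=3.8637
    cross x-line → (7,1), t=0.5073 (wall)
  → r_4 = 0.5073
beam 5: φ=45°, α=60°
  d=(0.5000,0.8660)  start (6,1)  tX=0.9800 tY=0.6813  stride 1/|dx|=2.0000 1/|dy|=1.1547
    cross y-line → (6,2), t=0.6813
    cross x-line → (7,2), t=0.9800
    cross y-line → (7,3), t=1.8360
    cross x-line → (8,3), t=2.9800
    cross y-line → (8,4), t=2.9907 (wall)
  → r_5 = 2.9907
beam 6: φ=90°, α=105°
  d=(-0.2588,0.9659)  start (6,1)  tX=1.9705 tY=0.6108  stride 1/|dx|=3.8637 1/|dy|=1.0353
    cross y-line → (6,2), t=0.6108
    cross y-line → (6,3), t=1.6461 (wall)
  → r_6 = 1.6461
beam 7: φ=135°, α=150°
  d=(-0.8660,0.5000)  start (6,1)  tX=0.5889 tY=1.1800  stride 1/|dx|=1.1547 1/|dy|=2.0000
    cross x-line → (5,1), t=0.5889
    cross y-line → (5,2), t=1.1800
    cross x-line → (4,2), t=1.7436
    cross x-line → (3,2), t=2.8983
    cross y-line → (3,3), t=3.1800
    cross x-line → (2,3), t=4.0530
    cross y-line → (2,4), t=5.1800
    cross x-line → (1,4), t=5.2077
    cross x-line → (0,4), t=6.3624 (wall)
  → r_7 = 6.3624

ranges = [0.4734, 0.4245, 0.5658, 0.5073, 2.9907, 1.6461, 6.3624]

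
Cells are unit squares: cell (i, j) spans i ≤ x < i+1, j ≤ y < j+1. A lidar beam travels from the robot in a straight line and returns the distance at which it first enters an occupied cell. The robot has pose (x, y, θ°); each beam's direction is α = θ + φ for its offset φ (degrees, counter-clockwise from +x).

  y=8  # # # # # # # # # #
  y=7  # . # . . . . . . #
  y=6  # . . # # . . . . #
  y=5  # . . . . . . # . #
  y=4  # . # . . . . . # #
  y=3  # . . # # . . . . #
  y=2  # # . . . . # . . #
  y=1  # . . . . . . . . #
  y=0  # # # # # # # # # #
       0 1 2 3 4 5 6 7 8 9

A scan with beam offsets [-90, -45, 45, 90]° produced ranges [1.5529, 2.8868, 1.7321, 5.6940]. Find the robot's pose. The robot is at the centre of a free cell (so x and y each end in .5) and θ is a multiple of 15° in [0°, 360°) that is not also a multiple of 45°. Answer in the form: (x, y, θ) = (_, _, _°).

(x, y, θ) = (3.5, 2.5, 255°)

Enumerate (i+0.5, j+0.5, θ) over the 46 free cells and 16 admissible headings. For each, cast all 4 beams and compare to the given ranges.
  (6.5, 3.5, 345°): beam 1 = 0.5176 ≠ 1.5529 ✗
  (6.5, 3.5, 30°): beam 1 = 0.5774 ≠ 1.5529 ✗
  (1.5, 6.5, 195°): beam 2 = 0.5774 ≠ 2.8868 ✗
  …
  (3.5, 2.5, 255°): r_1=1.5529, r_2=2.8868, r_3=1.7321, r_4=5.6940 — all match ✓
Unique over the lattice → pose = (3.5, 2.5, 255°).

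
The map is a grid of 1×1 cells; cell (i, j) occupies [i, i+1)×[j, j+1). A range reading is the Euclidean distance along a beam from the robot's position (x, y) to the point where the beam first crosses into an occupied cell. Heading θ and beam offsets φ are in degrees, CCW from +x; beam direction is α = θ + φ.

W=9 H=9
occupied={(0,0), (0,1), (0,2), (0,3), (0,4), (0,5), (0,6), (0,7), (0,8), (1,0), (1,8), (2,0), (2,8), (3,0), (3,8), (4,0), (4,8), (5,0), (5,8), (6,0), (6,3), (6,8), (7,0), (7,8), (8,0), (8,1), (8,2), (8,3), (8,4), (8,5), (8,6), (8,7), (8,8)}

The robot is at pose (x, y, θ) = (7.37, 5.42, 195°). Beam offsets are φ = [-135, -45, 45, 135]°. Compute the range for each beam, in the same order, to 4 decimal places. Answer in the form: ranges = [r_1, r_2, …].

ranges = [1.2600, 5.1600, 1.6397, 0.7275]

beam 1: φ=-135°, α=60°
  dir = (cos 60°, sin 60°) = (0.5000, 0.8660); from cell (7,5)
  next x-line at t=1.2600, next y-line at t=0.6697; Δt_x=2.0000, Δt_y=1.1547
    y: enter (7,6) at t=0.6697
    x: enter (8,6) at t=1.2600 ← occupied
  → r_1 = 1.2600
beam 2: φ=-45°, α=150°
  dir = (cos 150°, sin 150°) = (-0.8660, 0.5000); from cell (7,5)
  next x-line at t=0.4272, next y-line at t=1.1600; Δt_x=1.1547, Δt_y=2.0000
    x: enter (6,5) at t=0.4272
    y: enter (6,6) at t=1.1600
    x: enter (5,6) at t=1.5819
    x: enter (4,6) at t=2.7366
    y: enter (4,7) at t=3.1600
    x: enter (3,7) at t=3.8913
    x: enter (2,7) at t=5.0460
    y: enter (2,8) at t=5.1600 ← occupied
  → r_2 = 5.1600
beam 3: φ=45°, α=240°
  dir = (cos 240°, sin 240°) = (-0.5000, -0.8660); from cell (7,5)
  next x-line at t=0.7400, next y-line at t=0.4850; Δt_x=2.0000, Δt_y=1.1547
    y: enter (7,4) at t=0.4850
    x: enter (6,4) at t=0.7400
    y: enter (6,3) at t=1.6397 ← occupied
  → r_3 = 1.6397
beam 4: φ=135°, α=330°
  dir = (cos 330°, sin 330°) = (0.8660, -0.5000); from cell (7,5)
  next x-line at t=0.7275, next y-line at t=0.8400; Δt_x=1.1547, Δt_y=2.0000
    x: enter (8,5) at t=0.7275 ← occupied
  → r_4 = 0.7275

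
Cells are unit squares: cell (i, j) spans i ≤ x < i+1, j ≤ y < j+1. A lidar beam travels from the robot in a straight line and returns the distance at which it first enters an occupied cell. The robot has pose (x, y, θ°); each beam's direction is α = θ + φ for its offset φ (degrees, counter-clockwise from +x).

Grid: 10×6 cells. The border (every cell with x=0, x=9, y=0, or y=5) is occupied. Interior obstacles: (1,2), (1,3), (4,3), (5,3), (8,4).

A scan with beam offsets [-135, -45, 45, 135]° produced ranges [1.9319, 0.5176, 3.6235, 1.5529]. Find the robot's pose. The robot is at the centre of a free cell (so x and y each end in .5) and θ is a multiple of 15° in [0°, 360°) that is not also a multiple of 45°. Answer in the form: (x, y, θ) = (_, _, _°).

(x, y, θ) = (5.5, 1.5, 330°)

Candidates: 27 free-cell centres × 16 headings = 432 poses. Raycast each; keep the one whose scan matches to 4 dp.
  (2.5, 2.5, 30°): beam 1 = 1.5529 ≠ 1.9319 ✗
  (3.5, 3.5, 330°): beam 1 = 1.5529 ≠ 1.9319 ✗
  (4.5, 2.5, 105°): beam 1 = 3.0000 ≠ 1.9319 ✗
  (2.5, 3.5, 120°): beam 1 = 1.5529 ≠ 1.9319 ✗
  …
  (5.5, 1.5, 330°): r_1=1.9319, r_2=0.5176, r_3=3.6235, r_4=1.5529 — all match ✓
No second candidate reproduces the full scan.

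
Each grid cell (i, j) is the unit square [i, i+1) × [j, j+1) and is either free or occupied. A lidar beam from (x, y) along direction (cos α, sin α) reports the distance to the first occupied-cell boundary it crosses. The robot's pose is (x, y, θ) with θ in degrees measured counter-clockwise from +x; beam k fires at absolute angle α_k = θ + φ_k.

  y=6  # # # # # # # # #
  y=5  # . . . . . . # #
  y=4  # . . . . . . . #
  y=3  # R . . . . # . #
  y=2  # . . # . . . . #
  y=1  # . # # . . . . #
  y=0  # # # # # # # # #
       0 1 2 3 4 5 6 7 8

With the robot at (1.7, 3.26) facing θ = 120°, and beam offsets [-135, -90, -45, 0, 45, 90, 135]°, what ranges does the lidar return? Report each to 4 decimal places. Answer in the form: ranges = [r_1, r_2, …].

ranges = [1.3459, 5.4800, 2.8367, 1.4000, 0.7247, 0.8083, 2.3397]

beam 1: φ=-135°, α=345°
  dir = (cos 345°, sin 345°) = (0.9659, -0.2588); from cell (1,3)
  next x-line at t=0.3106, next y-line at t=1.0046; Δt_x=1.0353, Δt_y=3.8637
    x: enter (2,3) at t=0.3106
    y: enter (2,2) at t=1.0046
    x: enter (3,2) at t=1.3459 ← occupied
  → r_1 = 1.3459
beam 2: φ=-90°, α=30°
  dir = (cos 30°, sin 30°) = (0.8660, 0.5000); from cell (1,3)
  next x-line at t=0.3464, next y-line at t=1.4800; Δt_x=1.1547, Δt_y=2.0000
    x: enter (2,3) at t=0.3464
    y: enter (2,4) at t=1.4800
    x: enter (3,4) at t=1.5011
    x: enter (4,4) at t=2.6558
    y: enter (4,5) at t=3.4800
    x: enter (5,5) at t=3.8105
    x: enter (6,5) at t=4.9652
    y: enter (6,6) at t=5.4800 ← occupied
  → r_2 = 5.4800
beam 3: φ=-45°, α=75°
  dir = (cos 75°, sin 75°) = (0.2588, 0.9659); from cell (1,3)
  next x-line at t=1.1591, next y-line at t=0.7661; Δt_x=3.8637, Δt_y=1.0353
    y: enter (1,4) at t=0.7661
    x: enter (2,4) at t=1.1591
    y: enter (2,5) at t=1.8014
    y: enter (2,6) at t=2.8367 ← occupied
  → r_3 = 2.8367
beam 4: φ=0°, α=120°
  dir = (cos 120°, sin 120°) = (-0.5000, 0.8660); from cell (1,3)
  next x-line at t=1.4000, next y-line at t=0.8545; Δt_x=2.0000, Δt_y=1.1547
    y: enter (1,4) at t=0.8545
    x: enter (0,4) at t=1.4000 ← occupied
  → r_4 = 1.4000
beam 5: φ=45°, α=165°
  dir = (cos 165°, sin 165°) = (-0.9659, 0.2588); from cell (1,3)
  next x-line at t=0.7247, next y-line at t=2.8591; Δt_x=1.0353, Δt_y=3.8637
    x: enter (0,3) at t=0.7247 ← occupied
  → r_5 = 0.7247
beam 6: φ=90°, α=210°
  dir = (cos 210°, sin 210°) = (-0.8660, -0.5000); from cell (1,3)
  next x-line at t=0.8083, next y-line at t=0.5200; Δt_x=1.1547, Δt_y=2.0000
    y: enter (1,2) at t=0.5200
    x: enter (0,2) at t=0.8083 ← occupied
  → r_6 = 0.8083
beam 7: φ=135°, α=255°
  dir = (cos 255°, sin 255°) = (-0.2588, -0.9659); from cell (1,3)
  next x-line at t=2.7046, next y-line at t=0.2692; Δt_x=3.8637, Δt_y=1.0353
    y: enter (1,2) at t=0.2692
    y: enter (1,1) at t=1.3044
    y: enter (1,0) at t=2.3397 ← occupied
  → r_7 = 2.3397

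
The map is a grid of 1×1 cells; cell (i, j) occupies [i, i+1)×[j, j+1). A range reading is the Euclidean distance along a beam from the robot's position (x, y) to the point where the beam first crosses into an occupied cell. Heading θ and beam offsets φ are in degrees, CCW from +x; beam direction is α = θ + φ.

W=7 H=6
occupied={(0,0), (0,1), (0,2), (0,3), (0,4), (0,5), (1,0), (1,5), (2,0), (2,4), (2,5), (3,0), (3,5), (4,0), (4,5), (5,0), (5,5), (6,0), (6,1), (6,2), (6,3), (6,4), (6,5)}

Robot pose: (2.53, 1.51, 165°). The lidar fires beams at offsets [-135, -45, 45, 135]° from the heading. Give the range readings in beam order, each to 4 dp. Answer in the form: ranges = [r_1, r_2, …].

ranges = [4.0068, 3.0600, 1.0200, 0.5889]

beam 1: φ=-135°, α=30°
  direction (0.8660, 0.5000); cell (2,1); t to first gridline: x 0.5427, y 0.9800 (then +1.1547 / +2.0000)
    (3,1) via x @ 0.5427
    (3,2) via y @ 0.9800
    (4,2) via x @ 1.6974
    (5,2) via x @ 2.8521
    (5,3) via y @ 2.9800
    (6,3) via x @ 4.0068  # hit
  → r_1 = 4.0068
beam 2: φ=-45°, α=120°
  direction (-0.5000, 0.8660); cell (2,1); t to first gridline: x 1.0600, y 0.5658 (then +2.0000 / +1.1547)
    (2,2) via y @ 0.5658
    (1,2) via x @ 1.0600
    (1,3) via y @ 1.7205
    (1,4) via y @ 2.8752
    (0,4) via x @ 3.0600  # hit
  → r_2 = 3.0600
beam 3: φ=45°, α=210°
  direction (-0.8660, -0.5000); cell (2,1); t to first gridline: x 0.6120, y 1.0200 (then +1.1547 / +2.0000)
    (1,1) via x @ 0.6120
    (1,0) via y @ 1.0200  # hit
  → r_3 = 1.0200
beam 4: φ=135°, α=300°
  direction (0.5000, -0.8660); cell (2,1); t to first gridline: x 0.9400, y 0.5889 (then +2.0000 / +1.1547)
    (2,0) via y @ 0.5889  # hit
  → r_4 = 0.5889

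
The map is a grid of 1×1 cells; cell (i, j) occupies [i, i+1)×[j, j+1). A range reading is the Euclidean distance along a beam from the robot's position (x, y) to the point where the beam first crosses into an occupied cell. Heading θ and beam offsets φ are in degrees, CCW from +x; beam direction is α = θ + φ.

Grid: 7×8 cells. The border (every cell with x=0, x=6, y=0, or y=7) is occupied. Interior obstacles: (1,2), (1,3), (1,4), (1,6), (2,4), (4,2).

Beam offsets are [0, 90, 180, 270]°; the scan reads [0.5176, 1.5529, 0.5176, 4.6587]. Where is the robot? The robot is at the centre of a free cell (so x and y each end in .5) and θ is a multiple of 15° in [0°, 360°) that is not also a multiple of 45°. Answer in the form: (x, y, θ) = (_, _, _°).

Candidates: 24 free-cell centres × 16 headings = 384 poses. Raycast each; keep the one whose scan matches to 4 dp.
  (5.5, 5.5, 165°): beam 1 = 3.6235 ≠ 0.5176 ✗
  (4.5, 1.5, 195°): beam 1 = 1.9319 ≠ 0.5176 ✗
  (2.5, 6.5, 105°): beam 2 = 0.5176 ≠ 1.5529 ✗
  …
  (5.5, 2.5, 195°): r_1=0.5176, r_2=1.5529, r_3=0.5176, r_4=4.6587 — all match ✓
Unique over the lattice → pose = (5.5, 2.5, 195°).

(x, y, θ) = (5.5, 2.5, 195°)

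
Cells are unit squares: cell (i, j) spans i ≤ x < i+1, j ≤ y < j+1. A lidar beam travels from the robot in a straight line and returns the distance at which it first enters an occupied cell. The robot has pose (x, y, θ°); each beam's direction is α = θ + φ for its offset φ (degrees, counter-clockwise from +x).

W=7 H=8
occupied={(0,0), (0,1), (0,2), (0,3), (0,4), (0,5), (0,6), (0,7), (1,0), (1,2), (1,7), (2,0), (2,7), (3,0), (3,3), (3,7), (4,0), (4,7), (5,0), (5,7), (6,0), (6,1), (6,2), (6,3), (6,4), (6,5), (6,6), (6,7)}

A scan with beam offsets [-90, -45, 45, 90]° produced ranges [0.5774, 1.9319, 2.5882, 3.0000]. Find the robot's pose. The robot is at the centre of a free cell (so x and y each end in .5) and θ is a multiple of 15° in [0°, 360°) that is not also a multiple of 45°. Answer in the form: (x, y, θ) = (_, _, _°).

(x, y, θ) = (4.5, 6.5, 210°)

The pose lattice has 28·16 = 448 candidates. Test each by forward raycasting.
  (4.5, 2.5, 150°): beam 1 = 3.0000 ≠ 0.5774 ✗
  (4.5, 3.5, 75°): beam 1 = 1.5529 ≠ 0.5774 ✗
  (4.5, 1.5, 75°): beam 1 = 1.5529 ≠ 0.5774 ✗
  (5.5, 6.5, 330°): beam 1 = 3.0000 ≠ 0.5774 ✗
  …
  (4.5, 6.5, 210°): r_1=0.5774, r_2=1.9319, r_3=2.5882, r_4=3.0000 — all match ✓
Unique over the lattice → pose = (4.5, 6.5, 210°).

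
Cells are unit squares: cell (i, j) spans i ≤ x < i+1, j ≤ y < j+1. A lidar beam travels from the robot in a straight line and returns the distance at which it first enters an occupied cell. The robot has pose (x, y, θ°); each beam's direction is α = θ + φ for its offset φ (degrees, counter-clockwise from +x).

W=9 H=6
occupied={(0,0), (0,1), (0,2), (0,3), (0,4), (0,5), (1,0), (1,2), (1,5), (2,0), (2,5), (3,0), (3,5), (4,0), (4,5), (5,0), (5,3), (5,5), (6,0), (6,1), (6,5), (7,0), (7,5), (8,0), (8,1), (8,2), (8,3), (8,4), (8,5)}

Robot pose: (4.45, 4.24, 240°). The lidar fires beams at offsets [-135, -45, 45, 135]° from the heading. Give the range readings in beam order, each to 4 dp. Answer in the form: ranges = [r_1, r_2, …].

ranges = [0.7868, 3.5717, 3.3543, 2.9364]

beam 1: φ=-135°, α=105°
  d=(-0.2588,0.9659)  start (4,4)  tX=1.7387 tY=0.7868  stride 1/|dx|=3.8637 1/|dy|=1.0353
    cross y-line → (4,5), t=0.7868 (wall)
  → r_1 = 0.7868
beam 2: φ=-45°, α=195°
  d=(-0.9659,-0.2588)  start (4,4)  tX=0.4659 tY=0.9273  stride 1/|dx|=1.0353 1/|dy|=3.8637
    cross x-line → (3,4), t=0.4659
    cross y-line → (3,3), t=0.9273
    cross x-line → (2,3), t=1.5012
    cross x-line → (1,3), t=2.5364
    cross x-line → (0,3), t=3.5717 (wall)
  → r_2 = 3.5717
beam 3: φ=45°, α=285°
  d=(0.2588,-0.9659)  start (4,4)  tX=2.1250 tY=0.2485  stride 1/|dx|=3.8637 1/|dy|=1.0353
    cross y-line → (4,3), t=0.2485
    cross y-line → (4,2), t=1.2837
    cross x-line → (5,2), t=2.1250
    cross y-line → (5,1), t=2.3190
    cross y-line → (5,0), t=3.3543 (wall)
  → r_3 = 3.3543
beam 4: φ=135°, α=15°
  d=(0.9659,0.2588)  start (4,4)  tX=0.5694 tY=2.9364  stride 1/|dx|=1.0353 1/|dy|=3.8637
    cross x-line → (5,4), t=0.5694
    cross x-line → (6,4), t=1.6047
    cross x-line → (7,4), t=2.6400
    cross y-line → (7,5), t=2.9364 (wall)
  → r_4 = 2.9364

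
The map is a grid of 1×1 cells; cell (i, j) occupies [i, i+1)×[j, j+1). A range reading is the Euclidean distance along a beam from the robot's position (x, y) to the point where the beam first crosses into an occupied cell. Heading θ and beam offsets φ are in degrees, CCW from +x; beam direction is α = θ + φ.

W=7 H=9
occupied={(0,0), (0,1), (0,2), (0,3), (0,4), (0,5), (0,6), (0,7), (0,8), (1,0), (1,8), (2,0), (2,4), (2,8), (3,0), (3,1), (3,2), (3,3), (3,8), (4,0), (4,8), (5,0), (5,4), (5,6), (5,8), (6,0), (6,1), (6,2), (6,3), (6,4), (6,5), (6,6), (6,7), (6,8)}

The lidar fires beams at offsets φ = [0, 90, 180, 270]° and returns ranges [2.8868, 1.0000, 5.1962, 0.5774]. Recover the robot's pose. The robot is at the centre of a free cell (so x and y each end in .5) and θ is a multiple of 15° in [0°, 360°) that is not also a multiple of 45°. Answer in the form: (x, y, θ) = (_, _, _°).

(x, y, θ) = (4.5, 3.5, 300°)

Candidates: 29 free-cell centres × 16 headings = 464 poses. Raycast each; keep the one whose scan matches to 4 dp.
  (3.5, 4.5, 285°): beam 1 = 0.5176 ≠ 2.8868 ✗
  (1.5, 3.5, 210°): beam 1 = 0.5774 ≠ 2.8868 ✗
  (5.5, 1.5, 60°): beam 1 = 1.0000 ≠ 2.8868 ✗
  (2.5, 6.5, 120°): beam 1 = 1.7321 ≠ 2.8868 ✗
  (1.5, 5.5, 210°): beam 1 = 0.5774 ≠ 2.8868 ✗
  …
  (4.5, 3.5, 300°): r_1=2.8868, r_2=1.0000, r_3=5.1962, r_4=0.5774 — all match ✓
Only this pose fits every beam.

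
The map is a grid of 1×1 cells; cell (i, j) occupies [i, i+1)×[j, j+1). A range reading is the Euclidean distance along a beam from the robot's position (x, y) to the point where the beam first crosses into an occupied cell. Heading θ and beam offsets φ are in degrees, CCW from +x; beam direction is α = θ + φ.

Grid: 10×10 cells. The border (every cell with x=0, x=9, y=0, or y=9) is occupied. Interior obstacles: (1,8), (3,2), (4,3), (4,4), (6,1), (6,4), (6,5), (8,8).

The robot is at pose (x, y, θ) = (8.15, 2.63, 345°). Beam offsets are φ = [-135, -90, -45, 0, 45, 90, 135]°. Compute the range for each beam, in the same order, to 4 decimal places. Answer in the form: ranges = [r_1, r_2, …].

ranges = [1.3279, 1.6875, 1.7000, 0.8800, 0.9815, 3.2841, 2.3000]

beam 1: φ=-135°, α=210°
  dir = (cos 210°, sin 210°) = (-0.8660, -0.5000); from cell (8,2)
  next x-line at t=0.1732, next y-line at t=1.2600; Δt_x=1.1547, Δt_y=2.0000
    x: enter (7,2) at t=0.1732
    y: enter (7,1) at t=1.2600
    x: enter (6,1) at t=1.3279 ← occupied
  → r_1 = 1.3279
beam 2: φ=-90°, α=255°
  dir = (cos 255°, sin 255°) = (-0.2588, -0.9659); from cell (8,2)
  next x-line at t=0.5796, next y-line at t=0.6522; Δt_x=3.8637, Δt_y=1.0353
    x: enter (7,2) at t=0.5796
    y: enter (7,1) at t=0.6522
    y: enter (7,0) at t=1.6875 ← occupied
  → r_2 = 1.6875
beam 3: φ=-45°, α=300°
  dir = (cos 300°, sin 300°) = (0.5000, -0.8660); from cell (8,2)
  next x-line at t=1.7000, next y-line at t=0.7275; Δt_x=2.0000, Δt_y=1.1547
    y: enter (8,1) at t=0.7275
    x: enter (9,1) at t=1.7000 ← occupied
  → r_3 = 1.7000
beam 4: φ=0°, α=345°
  dir = (cos 345°, sin 345°) = (0.9659, -0.2588); from cell (8,2)
  next x-line at t=0.8800, next y-line at t=2.4341; Δt_x=1.0353, Δt_y=3.8637
    x: enter (9,2) at t=0.8800 ← occupied
  → r_4 = 0.8800
beam 5: φ=45°, α=30°
  dir = (cos 30°, sin 30°) = (0.8660, 0.5000); from cell (8,2)
  next x-line at t=0.9815, next y-line at t=0.7400; Δt_x=1.1547, Δt_y=2.0000
    y: enter (8,3) at t=0.7400
    x: enter (9,3) at t=0.9815 ← occupied
  → r_5 = 0.9815
beam 6: φ=90°, α=75°
  dir = (cos 75°, sin 75°) = (0.2588, 0.9659); from cell (8,2)
  next x-line at t=3.2841, next y-line at t=0.3831; Δt_x=3.8637, Δt_y=1.0353
    y: enter (8,3) at t=0.3831
    y: enter (8,4) at t=1.4183
    y: enter (8,5) at t=2.4536
    x: enter (9,5) at t=3.2841 ← occupied
  → r_6 = 3.2841
beam 7: φ=135°, α=120°
  dir = (cos 120°, sin 120°) = (-0.5000, 0.8660); from cell (8,2)
  next x-line at t=0.3000, next y-line at t=0.4272; Δt_x=2.0000, Δt_y=1.1547
    x: enter (7,2) at t=0.3000
    y: enter (7,3) at t=0.4272
    y: enter (7,4) at t=1.5819
    x: enter (6,4) at t=2.3000 ← occupied
  → r_7 = 2.3000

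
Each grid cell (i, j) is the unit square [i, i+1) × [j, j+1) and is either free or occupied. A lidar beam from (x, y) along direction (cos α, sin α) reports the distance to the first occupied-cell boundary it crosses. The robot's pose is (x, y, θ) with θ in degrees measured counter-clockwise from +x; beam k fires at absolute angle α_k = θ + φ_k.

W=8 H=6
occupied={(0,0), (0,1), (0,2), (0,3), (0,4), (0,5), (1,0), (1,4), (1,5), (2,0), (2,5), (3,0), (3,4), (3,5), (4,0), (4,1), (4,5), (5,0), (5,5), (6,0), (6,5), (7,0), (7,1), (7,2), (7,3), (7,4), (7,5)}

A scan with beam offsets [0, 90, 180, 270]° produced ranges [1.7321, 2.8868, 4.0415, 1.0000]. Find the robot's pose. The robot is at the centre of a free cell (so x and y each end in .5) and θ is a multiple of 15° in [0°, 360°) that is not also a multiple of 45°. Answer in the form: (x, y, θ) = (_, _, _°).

(x, y, θ) = (5.5, 2.5, 330°)

The pose lattice has 21·16 = 336 candidates. Test each by forward raycasting.
  (5.5, 4.5, 255°): beam 1 = 2.5882 ≠ 1.7321 ✗
  (3.5, 2.5, 240°): beam 2 = 1.0000 ≠ 2.8868 ✗
  (2.5, 3.5, 195°): beam 1 = 1.5529 ≠ 1.7321 ✗
  …
  (5.5, 2.5, 330°): r_1=1.7321, r_2=2.8868, r_3=4.0415, r_4=1.0000 — all match ✓
Only this pose fits every beam.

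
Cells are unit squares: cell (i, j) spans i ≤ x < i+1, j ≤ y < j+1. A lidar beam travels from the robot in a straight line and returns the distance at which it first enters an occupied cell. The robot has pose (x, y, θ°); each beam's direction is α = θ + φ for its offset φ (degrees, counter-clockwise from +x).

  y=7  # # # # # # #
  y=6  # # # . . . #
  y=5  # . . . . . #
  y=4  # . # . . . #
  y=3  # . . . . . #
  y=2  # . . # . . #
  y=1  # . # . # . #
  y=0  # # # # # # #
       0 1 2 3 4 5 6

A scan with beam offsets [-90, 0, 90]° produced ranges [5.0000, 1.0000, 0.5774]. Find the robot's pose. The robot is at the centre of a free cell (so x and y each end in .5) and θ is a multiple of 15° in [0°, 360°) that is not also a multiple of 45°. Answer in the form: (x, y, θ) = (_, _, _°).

The pose lattice has 24·16 = 384 candidates. Test each by forward raycasting.
  (4.5, 6.5, 165°): beam 1 = 0.5176 ≠ 5.0000 ✗
  (2.5, 5.5, 210°): beam 1 = 0.5774 ≠ 5.0000 ✗
  (4.5, 5.5, 240°): beam 1 = 1.7321 ≠ 5.0000 ✗
  (4.5, 6.5, 285°): beam 1 = 1.5529 ≠ 5.0000 ✗
  …
  (3.5, 6.5, 30°): r_1=5.0000, r_2=1.0000, r_3=0.5774 — all match ✓
Only this pose fits every beam.

(x, y, θ) = (3.5, 6.5, 30°)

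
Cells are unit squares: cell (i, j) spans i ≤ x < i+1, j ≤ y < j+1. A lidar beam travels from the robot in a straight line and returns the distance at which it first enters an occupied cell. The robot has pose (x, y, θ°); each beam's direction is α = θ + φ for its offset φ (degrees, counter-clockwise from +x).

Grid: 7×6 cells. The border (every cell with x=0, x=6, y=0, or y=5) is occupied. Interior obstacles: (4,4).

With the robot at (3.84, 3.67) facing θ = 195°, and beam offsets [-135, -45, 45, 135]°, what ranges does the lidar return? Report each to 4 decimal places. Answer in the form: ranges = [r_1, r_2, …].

ranges = [0.3811, 2.6600, 3.0831, 2.4942]

beam 1: φ=-135°, α=60°
  dir = (cos 60°, sin 60°) = (0.5000, 0.8660); from cell (3,3)
  next x-line at t=0.3200, next y-line at t=0.3811; Δt_x=2.0000, Δt_y=1.1547
    x: enter (4,3) at t=0.3200
    y: enter (4,4) at t=0.3811 ← occupied
  → r_1 = 0.3811
beam 2: φ=-45°, α=150°
  dir = (cos 150°, sin 150°) = (-0.8660, 0.5000); from cell (3,3)
  next x-line at t=0.9699, next y-line at t=0.6600; Δt_x=1.1547, Δt_y=2.0000
    y: enter (3,4) at t=0.6600
    x: enter (2,4) at t=0.9699
    x: enter (1,4) at t=2.1246
    y: enter (1,5) at t=2.6600 ← occupied
  → r_2 = 2.6600
beam 3: φ=45°, α=240°
  dir = (cos 240°, sin 240°) = (-0.5000, -0.8660); from cell (3,3)
  next x-line at t=1.6800, next y-line at t=0.7736; Δt_x=2.0000, Δt_y=1.1547
    y: enter (3,2) at t=0.7736
    x: enter (2,2) at t=1.6800
    y: enter (2,1) at t=1.9283
    y: enter (2,0) at t=3.0831 ← occupied
  → r_3 = 3.0831
beam 4: φ=135°, α=330°
  dir = (cos 330°, sin 330°) = (0.8660, -0.5000); from cell (3,3)
  next x-line at t=0.1848, next y-line at t=1.3400; Δt_x=1.1547, Δt_y=2.0000
    x: enter (4,3) at t=0.1848
    x: enter (5,3) at t=1.3395
    y: enter (5,2) at t=1.3400
    x: enter (6,2) at t=2.4942 ← occupied
  → r_4 = 2.4942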